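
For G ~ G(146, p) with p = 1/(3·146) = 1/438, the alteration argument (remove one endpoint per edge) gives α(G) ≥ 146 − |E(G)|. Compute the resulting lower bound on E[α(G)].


E[|E(G)|] = C(146, 2)·p = 10585 · (1/438) = 145/6.
E[α(G)] ≥ n − E[|E(G)|] = 146 − 145/6 = 731/6.
Numerically: ≈ 121.833.
(This is only a lower bound; the true E[α(G)] may be larger.)

E[α(G)] ≥ 731/6 ≈ 121.833.


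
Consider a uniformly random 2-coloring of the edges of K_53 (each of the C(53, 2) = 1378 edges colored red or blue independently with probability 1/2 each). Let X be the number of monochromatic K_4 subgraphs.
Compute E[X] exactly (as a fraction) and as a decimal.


Let X = Σ_S X_S over the C(53, 4) = 292825 subsets S of size 4, where X_S = 1 if the K_4 on S is monochromatic.
For a fixed S, the K_4 on S has C(4, 2) = 6 edges. P[all 6 edges red] = (1/2)^6, and likewise for blue, so P[monochromatic] = 2·(1/2)^6 = 2^{1 − 6} = 1/32.
Summing: E[X] = C(53, 4) · 2^{1 − 6} = 292825 · 1/32 = 292825/32.
Numerically: E[X] ≈ 9150.781.

E[X] = C(53,4)·2^(1−C(4,2)) = 292825/32 ≈ 9150.781.


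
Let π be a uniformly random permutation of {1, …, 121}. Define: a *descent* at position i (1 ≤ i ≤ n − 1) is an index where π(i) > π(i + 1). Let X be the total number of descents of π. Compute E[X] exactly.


Write X = Σ X_I over i = 1, …, 120, with X_I the indicator of one descent.
There are 120 indicators.
For each fixed i, the pair (π(i), π(i+1)) is a uniformly random ordered pair of distinct values from {1, …, 121}; by symmetry P[π(i) > π(i+1)] = 1/2.
By linearity: E[X] = 120 · (1/2) = (121 − 1) · (1/2) = 60 ≈ 60.000000.

E[X] = 60 = 60.000000.


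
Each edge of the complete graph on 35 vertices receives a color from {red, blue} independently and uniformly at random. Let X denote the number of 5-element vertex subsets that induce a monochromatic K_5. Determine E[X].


Let X = Σ_S X_S over the C(35, 5) = 324632 subsets S of size 5, where X_S = 1 if the K_5 on S is monochromatic.
For a fixed S, the K_5 on S has C(5, 2) = 10 edges. P[all 10 edges red] = (1/2)^10, and likewise for blue, so P[monochromatic] = 2·(1/2)^10 = 2^{1 − 10} = 1/512.
By linearity: E[X] = C(35, 5) · 2^{1 − 10} = 324632 · 1/512 = 40579/64.
Numerically: E[X] ≈ 634.04688.

E[X] = C(35,5)·2^(1−C(5,2)) = 40579/64 ≈ 634.04688.


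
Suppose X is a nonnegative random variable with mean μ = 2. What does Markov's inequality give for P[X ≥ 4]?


μ = E[X] = 2, a = 4.
Markov: P[X ≥ 4] ≤ μ/a = (2)/4 = 1/2.
Numerically: ≈ 0.5000.
(Since a = 4 > μ = 2.0000, the bound 1/2 is < 1 and informative.)

P[X ≥ 4] ≤ 1/2 ≈ 0.5000.


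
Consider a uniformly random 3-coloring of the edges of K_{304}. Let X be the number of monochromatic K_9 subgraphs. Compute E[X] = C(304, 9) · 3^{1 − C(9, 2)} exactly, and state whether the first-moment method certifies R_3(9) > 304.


E[X] = C(304, 9) · 3^{1 − 36} = 54222992899492560 · 3^{−35} = 54222992899492560/50031545098999707.
As a reduced fraction: E[X] = 18074330966497520/16677181699666569 ≈ 1.08378.
Is E[X] < 1? NO.
Since E[X] ≥ 1, the first-moment bound is inconclusive at n = 304; it does NOT by itself certify R_3(9) > 304.

E[X] = 18074330966497520/16677181699666569 ≈ 1.08378; E[X] ≥ 1; first-moment method inconclusive here.


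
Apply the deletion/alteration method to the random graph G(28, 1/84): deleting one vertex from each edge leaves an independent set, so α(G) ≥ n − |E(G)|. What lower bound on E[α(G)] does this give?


E[|E(G)|] = C(28, 2)·p = 378 · (1/84) = 9/2.
E[α(G)] ≥ n − E[|E(G)|] = 28 − 9/2 = 47/2.
Numerically: ≈ 23.500000.
(This is only a lower bound; the true E[α(G)] may be larger.)

E[α(G)] ≥ 47/2 ≈ 23.500000.


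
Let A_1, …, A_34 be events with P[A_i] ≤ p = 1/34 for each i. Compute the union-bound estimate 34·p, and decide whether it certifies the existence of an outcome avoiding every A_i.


Union bound: P[∪_{i=1}^{34} A_i] ≤ Σ_i P[A_i] ≤ 34·p = 34·(1/34) = 1.
Numerically: 1 ≈ 1.0000.
Is 1 < 1? NO.
Since the bound 1 is ≥ 1, the union bound is uninformative here; it does NOT by itself certify existence.

34·p = 1 ≈ 1.0000; existence NOT certified by the union bound.


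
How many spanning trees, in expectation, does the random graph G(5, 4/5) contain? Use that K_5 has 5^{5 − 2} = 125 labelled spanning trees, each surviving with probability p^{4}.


K_5 has 5^{5 − 2} = 125 labelled spanning trees.
For each such spanning tree H, let X_H = 1 if all 4 edges of H are present in G. Then P[X_H = 1] = p^{4} = (4/5)^{4} = 256/625.
By linearity: E[X] = Σ_H E[X_H] = 125 · p^{4} = 125 · 256/625 = 256/5.
Numerically: E[X] ≈ 51.2.

E[X] = 125 · (4/5)^{4} = 256/5 ≈ 51.2.


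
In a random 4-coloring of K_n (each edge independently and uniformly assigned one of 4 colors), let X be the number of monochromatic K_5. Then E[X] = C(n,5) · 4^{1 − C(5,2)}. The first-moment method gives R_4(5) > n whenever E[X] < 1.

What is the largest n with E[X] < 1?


We need C(n, 5) · 4^{1 − 10} < 1, i.e. C(n, 5) < 4^{10 − 1} = 262144.
Check values of n near the boundary:
  n = 27: C(27, 5) = 80730; 80730 < 262144? YES
  n = 28: C(28, 5) = 98280; 98280 < 262144? YES
  n = 29: C(29, 5) = 118755; 118755 < 262144? YES
  n = 30: C(30, 5) = 142506; 142506 < 262144? YES
  n = 31: C(31, 5) = 169911; 169911 < 262144? YES
  n = 32: C(32, 5) = 201376; 201376 < 262144? YES
  n = 33: C(33, 5) = 237336; 237336 < 262144? YES
  n = 34: C(34, 5) = 278256; 278256 < 262144? NO
The largest n with C(n, 5) < 262144 is n = 33 (where E[X] = 29667/32768 ≈ 0.905365). Hence R_4(5) > 33, i.e. R_4(5) ≥ 34.

Largest n = 33; hence R_4(5) > 33.


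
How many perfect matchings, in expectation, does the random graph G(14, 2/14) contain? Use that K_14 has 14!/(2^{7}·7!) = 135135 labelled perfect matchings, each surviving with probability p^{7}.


K_14 has 14!/(2^{7}·7!) = 135135 labelled perfect matchings.
For each such perfect matching H, let X_H = 1 if all 7 edges of H are present in G. Then P[X_H = 1] = p^{7} = (1/7)^{7} = 1/823543.
Summing the indicators: E[X] = Σ_H E[X_H] = 135135 · p^{7} = 135135 · 1/823543 = 19305/117649.
Numerically: E[X] ≈ 0.1641.

E[X] = 135135 · (1/7)^{7} = 19305/117649 ≈ 0.1641.


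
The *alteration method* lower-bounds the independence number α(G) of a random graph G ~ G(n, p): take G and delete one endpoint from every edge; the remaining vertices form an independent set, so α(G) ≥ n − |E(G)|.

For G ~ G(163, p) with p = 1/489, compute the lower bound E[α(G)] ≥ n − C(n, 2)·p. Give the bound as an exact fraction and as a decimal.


E[|E(G)|] = C(163, 2)·p = 13203 · (1/489) = 27.
E[α(G)] ≥ n − E[|E(G)|] = 163 − 27 = 136.
Numerically: ≈ 136.000000.
(This is only a lower bound; the true E[α(G)] may be larger.)

E[α(G)] ≥ 136 ≈ 136.000000.


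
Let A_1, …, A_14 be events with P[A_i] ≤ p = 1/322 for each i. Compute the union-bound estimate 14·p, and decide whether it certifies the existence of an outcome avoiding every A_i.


Union bound: P[∪_{i=1}^{14} A_i] ≤ Σ_i P[A_i] ≤ 14·p = 14·(1/322) = 1/23.
Numerically: 1/23 ≈ 0.043.
Is 1/23 < 1? YES.
Since P[∪ A_i] ≤ 1/23 < 1, the complement has P[∩ A_i^c] ≥ 1 − 1/23 = 22/23 > 0, so some outcome avoids every A_i.

14·p = 1/23 ≈ 0.043; existence CERTIFIED by the union bound.


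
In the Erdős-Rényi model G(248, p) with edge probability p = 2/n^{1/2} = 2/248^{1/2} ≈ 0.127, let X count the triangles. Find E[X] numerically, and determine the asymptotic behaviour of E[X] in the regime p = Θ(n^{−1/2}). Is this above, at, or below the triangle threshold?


Number of potential triangles: C(248, 3) = 2511496.
Each occurs with probability p³ ≈ (0.127)³ ≈ 2.04839e-03.
By linearity: E[X] = C(248, 3)·p³ ≈ 2511496 · 2.04839e-03 ≈ 5144.521.
Since α = 1/2 < 1, p = c/n^{1/2} ≫ 1/n is above the triangle threshold p ~ 1/n. Asymptotically E[X] ~ (c³/6)·n^{3(1−α)} = (2³/6)·n^{1.5} → ∞; triangles are abundant w.h.p.

E[X] ≈ 5144.521; in regime p = Θ(1/n^{1/2}) E[X] diverges (above the triangle threshold p ~ 1/n).


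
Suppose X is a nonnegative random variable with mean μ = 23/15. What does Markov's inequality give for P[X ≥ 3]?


μ = E[X] = 23/15, a = 3.
Markov: P[X ≥ 3] ≤ μ/a = (23/15)/3 = 23/45.
Numerically: ≈ 0.5111.
(Since a = 3 > μ = 1.5333, the bound 23/45 is < 1 and informative.)

P[X ≥ 3] ≤ 23/45 ≈ 0.5111.


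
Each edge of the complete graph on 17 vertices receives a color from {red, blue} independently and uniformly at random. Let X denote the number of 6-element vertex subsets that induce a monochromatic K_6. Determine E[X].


Let X = Σ_S X_S over the C(17, 6) = 12376 subsets S of size 6, where X_S = 1 if the K_6 on S is monochromatic.
For a fixed S, the K_6 on S has C(6, 2) = 15 edges. P[all 15 edges red] = (1/2)^15, and likewise for blue, so P[monochromatic] = 2·(1/2)^15 = 2^{1 − 15} = 1/16384.
Summing: E[X] = C(17, 6) · 2^{1 − 15} = 12376 · 1/16384 = 1547/2048.
Numerically: E[X] ≈ 0.755.

E[X] = C(17,6)·2^(1−C(6,2)) = 1547/2048 ≈ 0.755.


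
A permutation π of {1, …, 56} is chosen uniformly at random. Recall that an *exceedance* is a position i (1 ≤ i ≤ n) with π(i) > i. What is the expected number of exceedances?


Write X = Σ_{i=1}^{56} X_i, where X_i = 1_{π(i) > i}.
For each fixed i, π(i) is uniform over {1, …, 56} (marginal of a uniform permutation), so P[π(i) > i] = (n − i)/n. Summing: Σ_{i=1}^{56} (n − i)/n = (0 + 1 + … + 55)/56 = 56(56 − 1)/(2·56) = (56 − 1)/2.
Hence E[X] = Σ_{i=1}^{56} (56 − i)/56 = 55/2 ≈ 27.50000.

E[X] = 55/2 = 27.50000.


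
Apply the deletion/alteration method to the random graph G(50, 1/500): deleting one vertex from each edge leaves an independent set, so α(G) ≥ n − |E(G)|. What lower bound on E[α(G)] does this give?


E[|E(G)|] = C(50, 2)·p = 1225 · (1/500) = 49/20.
E[α(G)] ≥ n − E[|E(G)|] = 50 − 49/20 = 951/20.
Numerically: ≈ 47.55000.
(This is only a lower bound; the true E[α(G)] may be larger.)

E[α(G)] ≥ 951/20 ≈ 47.55000.


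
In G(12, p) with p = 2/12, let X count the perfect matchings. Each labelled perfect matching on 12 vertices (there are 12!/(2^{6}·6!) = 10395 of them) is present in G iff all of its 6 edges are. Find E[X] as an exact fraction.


K_12 has 12!/(2^{6}·6!) = 10395 labelled perfect matchings.
For each such perfect matching H, let X_H = 1 if all 6 edges of H are present in G. Then P[X_H = 1] = p^{6} = (1/6)^{6} = 1/46656.
Summing the indicators: E[X] = Σ_H E[X_H] = 10395 · p^{6} = 10395 · 1/46656 = 385/1728.
Numerically: E[X] ≈ 0.223.

E[X] = 10395 · (1/6)^{6} = 385/1728 ≈ 0.223.


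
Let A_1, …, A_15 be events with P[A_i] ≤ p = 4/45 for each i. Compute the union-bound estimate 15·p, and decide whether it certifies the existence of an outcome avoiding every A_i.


Union bound: P[∪_{i=1}^{15} A_i] ≤ Σ_i P[A_i] ≤ 15·p = 15·(4/45) = 4/3.
Numerically: 4/3 ≈ 1.33333.
Is 4/3 < 1? NO.
Since the bound 4/3 is ≥ 1, the union bound is uninformative here; it does NOT by itself certify existence.

15·p = 4/3 ≈ 1.33333; existence NOT certified by the union bound.


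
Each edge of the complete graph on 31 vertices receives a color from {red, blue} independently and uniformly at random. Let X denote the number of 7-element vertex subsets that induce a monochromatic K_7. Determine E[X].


Let X = Σ_S X_S over the C(31, 7) = 2629575 subsets S of size 7, where X_S = 1 if the K_7 on S is monochromatic.
For a fixed S, the K_7 on S has C(7, 2) = 21 edges. P[all 21 edges red] = (1/2)^21, and likewise for blue, so P[monochromatic] = 2·(1/2)^21 = 2^{1 − 21} = 1/1048576.
Summing: E[X] = C(31, 7) · 2^{1 − 21} = 2629575 · 1/1048576 = 2629575/1048576.
Numerically: E[X] ≈ 2.50776.

E[X] = C(31,7)·2^(1−C(7,2)) = 2629575/1048576 ≈ 2.50776.


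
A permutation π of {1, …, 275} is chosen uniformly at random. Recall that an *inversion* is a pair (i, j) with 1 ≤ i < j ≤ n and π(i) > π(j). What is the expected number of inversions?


Write X = Σ X_I over the C(275, 2) = 37675 pairs i < j, with X_I the indicator of one inversion.
There are 37675 indicators.
For each fixed pair i < j, the values π(i) and π(j) are two distinct elements of {1, …, 275} in uniformly random order; by symmetry P[π(i) > π(j)] = 1/2.
By linearity: E[X] = 37675 · (1/2) = C(275, 2) · (1/2) = 37675/2 = 37675/2 ≈ 18837.50000.

E[X] = 37675/2 = 18837.50000.


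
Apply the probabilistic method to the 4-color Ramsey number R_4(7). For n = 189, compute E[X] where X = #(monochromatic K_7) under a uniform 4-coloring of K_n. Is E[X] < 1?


E[X] = C(189, 7) · 4^{1 − 21} = 1527510868092 · 4^{−20} = 1527510868092/1099511627776.
As a reduced fraction: E[X] = 381877717023/274877906944 ≈ 1.389263.
Is E[X] < 1? NO.
Since E[X] ≥ 1, the first-moment bound is inconclusive at n = 189; it does NOT by itself certify R_4(7) > 189.

E[X] = 381877717023/274877906944 ≈ 1.389263; E[X] ≥ 1; first-moment method inconclusive here.


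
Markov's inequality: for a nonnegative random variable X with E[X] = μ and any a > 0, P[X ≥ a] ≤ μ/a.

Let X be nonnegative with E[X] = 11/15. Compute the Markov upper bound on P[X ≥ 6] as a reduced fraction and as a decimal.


μ = E[X] = 11/15, a = 6.
Markov: P[X ≥ 6] ≤ μ/a = (11/15)/6 = 11/90.
Numerically: ≈ 0.1222.
(Since a = 6 > μ = 0.7333, the bound 11/90 is < 1 and informative.)

P[X ≥ 6] ≤ 11/90 ≈ 0.1222.


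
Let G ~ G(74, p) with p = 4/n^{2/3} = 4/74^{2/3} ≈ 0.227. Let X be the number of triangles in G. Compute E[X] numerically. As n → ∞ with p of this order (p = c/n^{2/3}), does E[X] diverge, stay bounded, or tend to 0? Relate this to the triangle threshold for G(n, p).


Number of potential triangles: C(74, 3) = 64824.
Each occurs with probability p³ ≈ (0.227)³ ≈ 1.16874e-02.
By linearity: E[X] = C(74, 3)·p³ ≈ 64824 · 1.16874e-02 ≈ 757.622.
Since α = 2/3 < 1, p = c/n^{2/3} ≫ 1/n is above the triangle threshold p ~ 1/n. Asymptotically E[X] ~ (c³/6)·n^{3(1−α)} = (4³/6)·n^{1} → ∞; triangles are abundant w.h.p.

E[X] ≈ 757.622; in regime p = Θ(1/n^{2/3}) E[X] diverges (above the triangle threshold p ~ 1/n).


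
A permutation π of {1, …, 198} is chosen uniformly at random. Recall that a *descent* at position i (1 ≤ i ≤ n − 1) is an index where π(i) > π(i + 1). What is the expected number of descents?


Write X = Σ X_I over i = 1, …, 197, with X_I the indicator of one descent.
There are 197 indicators.
For each fixed i, the pair (π(i), π(i+1)) is a uniformly random ordered pair of distinct values from {1, …, 198}; by symmetry P[π(i) > π(i+1)] = 1/2.
By linearity: E[X] = 197 · (1/2) = (198 − 1) · (1/2) = 197/2 ≈ 98.500.

E[X] = 197/2 = 98.500.


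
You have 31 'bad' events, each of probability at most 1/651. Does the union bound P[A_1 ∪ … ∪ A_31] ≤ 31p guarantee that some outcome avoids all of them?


Union bound: P[∪_{i=1}^{31} A_i] ≤ Σ_i P[A_i] ≤ 31·p = 31·(1/651) = 1/21.
Numerically: 1/21 ≈ 0.0476.
Is 1/21 < 1? YES.
Since P[∪ A_i] ≤ 1/21 < 1, the complement has P[∩ A_i^c] ≥ 1 − 1/21 = 20/21 > 0, so some outcome avoids every A_i.

31·p = 1/21 ≈ 0.0476; existence CERTIFIED by the union bound.


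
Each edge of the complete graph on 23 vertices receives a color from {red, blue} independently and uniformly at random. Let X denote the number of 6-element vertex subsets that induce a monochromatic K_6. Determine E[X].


Let X = Σ_S X_S over the C(23, 6) = 100947 subsets S of size 6, where X_S = 1 if the K_6 on S is monochromatic.
For a fixed S, the K_6 on S has C(6, 2) = 15 edges. P[all 15 edges red] = (1/2)^15, and likewise for blue, so P[monochromatic] = 2·(1/2)^15 = 2^{1 − 15} = 1/16384.
Summing: E[X] = C(23, 6) · 2^{1 − 15} = 100947 · 1/16384 = 100947/16384.
Numerically: E[X] ≈ 6.161316.

E[X] = C(23,6)·2^(1−C(6,2)) = 100947/16384 ≈ 6.161316.


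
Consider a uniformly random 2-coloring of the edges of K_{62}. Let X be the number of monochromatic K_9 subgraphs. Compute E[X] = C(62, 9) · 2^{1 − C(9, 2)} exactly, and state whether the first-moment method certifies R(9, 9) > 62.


E[X] = C(62, 9) · 2^{1 − 36} = 20286591270 · 2^{−35} = 20286591270/34359738368.
As a reduced fraction: E[X] = 10143295635/17179869184 ≈ 0.59042.
Is E[X] < 1? YES.
Since E[X] < 1, there exists a 2-coloring of K_{62} with no monochromatic K_9; hence R(9, 9) > 62.

E[X] = 10143295635/17179869184 ≈ 0.59042; E[X] < 1, so R(9, 9) > 62.


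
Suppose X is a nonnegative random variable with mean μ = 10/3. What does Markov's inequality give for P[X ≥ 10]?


μ = E[X] = 10/3, a = 10.
Markov: P[X ≥ 10] ≤ μ/a = (10/3)/10 = 1/3.
Numerically: ≈ 0.33333.
(Since a = 10 > μ = 3.33333, the bound 1/3 is < 1 and informative.)

P[X ≥ 10] ≤ 1/3 ≈ 0.33333.


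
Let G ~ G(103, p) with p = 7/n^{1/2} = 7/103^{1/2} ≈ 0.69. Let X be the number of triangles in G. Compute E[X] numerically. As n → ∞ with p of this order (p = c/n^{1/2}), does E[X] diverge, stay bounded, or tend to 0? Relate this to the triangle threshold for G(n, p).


Number of potential triangles: C(103, 3) = 176851.
Each occurs with probability p³ ≈ (0.69)³ ≈ 3.28124e-01.
By linearity: E[X] = C(103, 3)·p³ ≈ 176851 · 3.28124e-01 ≈ 58029.096.
Since α = 1/2 < 1, p = c/n^{1/2} ≫ 1/n is above the triangle threshold p ~ 1/n. Asymptotically E[X] ~ (c³/6)·n^{3(1−α)} = (7³/6)·n^{1.5} → ∞; triangles are abundant w.h.p.

E[X] ≈ 58029.096; in regime p = Θ(1/n^{1/2}) E[X] diverges (above the triangle threshold p ~ 1/n).


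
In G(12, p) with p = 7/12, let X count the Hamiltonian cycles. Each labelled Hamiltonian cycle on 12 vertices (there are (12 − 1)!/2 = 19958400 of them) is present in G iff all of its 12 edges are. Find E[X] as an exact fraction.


K_12 has (12 − 1)!/2 = 19958400 labelled Hamiltonian cycles.
For each such Hamiltonian cycle H, let X_H = 1 if all 12 edges of H are present in G. Then P[X_H = 1] = p^{12} = (7/12)^{12} = 13841287201/8916100448256.
By linearity of expectation: E[X] = Σ_H E[X_H] = 19958400 · p^{12} = 19958400 · 13841287201/8916100448256 = 26644477861925/859963392.
Numerically: E[X] ≈ 3.098e+04.

E[X] = 19958400 · (7/12)^{12} = 26644477861925/859963392 ≈ 3.098e+04.


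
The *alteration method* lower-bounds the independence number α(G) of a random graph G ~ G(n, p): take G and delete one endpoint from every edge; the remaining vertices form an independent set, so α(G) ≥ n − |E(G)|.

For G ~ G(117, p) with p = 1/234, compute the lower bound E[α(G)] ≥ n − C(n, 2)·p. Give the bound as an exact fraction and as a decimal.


E[|E(G)|] = C(117, 2)·p = 6786 · (1/234) = 29.
E[α(G)] ≥ n − E[|E(G)|] = 117 − 29 = 88.
Numerically: ≈ 88.000.
(This is only a lower bound; the true E[α(G)] may be larger.)

E[α(G)] ≥ 88 ≈ 88.000.


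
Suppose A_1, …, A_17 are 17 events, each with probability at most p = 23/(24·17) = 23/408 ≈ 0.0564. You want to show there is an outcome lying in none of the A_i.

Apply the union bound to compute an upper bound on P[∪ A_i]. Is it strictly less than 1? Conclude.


Union bound: P[∪_{i=1}^{17} A_i] ≤ Σ_i P[A_i] ≤ 17·p = 17·(23/408) = 23/24.
Numerically: 23/24 ≈ 0.9583.
Is 23/24 < 1? YES.
Since P[∪ A_i] ≤ 23/24 < 1, the complement has P[∩ A_i^c] ≥ 1 − 23/24 = 1/24 > 0, so some outcome avoids every A_i.

17·p = 23/24 ≈ 0.9583; existence CERTIFIED by the union bound.


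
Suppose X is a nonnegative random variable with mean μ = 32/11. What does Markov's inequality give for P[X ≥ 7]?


μ = E[X] = 32/11, a = 7.
Markov: P[X ≥ 7] ≤ μ/a = (32/11)/7 = 32/77.
Numerically: ≈ 0.41558.
(Since a = 7 > μ = 2.90909, the bound 32/77 is < 1 and informative.)

P[X ≥ 7] ≤ 32/77 ≈ 0.41558.


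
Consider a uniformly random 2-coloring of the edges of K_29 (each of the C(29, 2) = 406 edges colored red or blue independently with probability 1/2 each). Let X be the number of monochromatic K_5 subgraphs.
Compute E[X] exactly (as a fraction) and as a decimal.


Let X = Σ_S X_S over the C(29, 5) = 118755 subsets S of size 5, where X_S = 1 if the K_5 on S is monochromatic.
For a fixed S, the K_5 on S has C(5, 2) = 10 edges. P[all 10 edges red] = (1/2)^10, and likewise for blue, so P[monochromatic] = 2·(1/2)^10 = 2^{1 − 10} = 1/512.
Summing: E[X] = C(29, 5) · 2^{1 − 10} = 118755 · 1/512 = 118755/512.
Numerically: E[X] ≈ 231.9434.

E[X] = C(29,5)·2^(1−C(5,2)) = 118755/512 ≈ 231.9434.


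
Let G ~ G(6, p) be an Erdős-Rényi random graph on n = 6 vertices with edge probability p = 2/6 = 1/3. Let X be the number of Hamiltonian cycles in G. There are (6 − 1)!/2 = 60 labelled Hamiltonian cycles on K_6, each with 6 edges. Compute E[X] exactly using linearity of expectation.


K_6 has (6 − 1)!/2 = 60 labelled Hamiltonian cycles.
For each such Hamiltonian cycle H, let X_H = 1 if all 6 edges of H are present in G. Then P[X_H = 1] = p^{6} = (1/3)^{6} = 1/729.
By linearity: E[X] = Σ_H E[X_H] = 60 · p^{6} = 60 · 1/729 = 20/243.
Numerically: E[X] ≈ 0.0823.

E[X] = 60 · (1/3)^{6} = 20/243 ≈ 0.0823.


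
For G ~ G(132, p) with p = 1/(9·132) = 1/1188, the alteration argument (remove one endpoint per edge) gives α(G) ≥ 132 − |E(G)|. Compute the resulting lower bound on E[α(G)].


E[|E(G)|] = C(132, 2)·p = 8646 · (1/1188) = 131/18.
E[α(G)] ≥ n − E[|E(G)|] = 132 − 131/18 = 2245/18.
Numerically: ≈ 124.7222.
(This is only a lower bound; the true E[α(G)] may be larger.)

E[α(G)] ≥ 2245/18 ≈ 124.7222.


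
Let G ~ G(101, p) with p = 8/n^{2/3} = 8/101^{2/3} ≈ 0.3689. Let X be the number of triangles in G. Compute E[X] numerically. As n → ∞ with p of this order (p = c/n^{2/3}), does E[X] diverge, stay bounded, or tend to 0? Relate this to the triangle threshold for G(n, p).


Number of potential triangles: C(101, 3) = 166650.
Each occurs with probability p³ ≈ (0.3689)³ ≈ 5.019116e-02.
By linearity: E[X] = C(101, 3)·p³ ≈ 166650 · 5.019116e-02 ≈ 8364.3564.
Since α = 2/3 < 1, p = c/n^{2/3} ≫ 1/n is above the triangle threshold p ~ 1/n. Asymptotically E[X] ~ (c³/6)·n^{3(1−α)} = (8³/6)·n^{1} → ∞; triangles are abundant w.h.p.

E[X] ≈ 8364.3564; in regime p = Θ(1/n^{2/3}) E[X] diverges (above the triangle threshold p ~ 1/n).


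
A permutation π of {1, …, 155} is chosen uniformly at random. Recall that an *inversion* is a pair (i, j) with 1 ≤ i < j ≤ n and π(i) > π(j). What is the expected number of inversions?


Write X = Σ X_I over the C(155, 2) = 11935 pairs i < j, with X_I the indicator of one inversion.
There are 11935 indicators.
For each fixed pair i < j, the values π(i) and π(j) are two distinct elements of {1, …, 155} in uniformly random order; by symmetry P[π(i) > π(j)] = 1/2.
By linearity: E[X] = 11935 · (1/2) = C(155, 2) · (1/2) = 11935/2 = 11935/2 ≈ 5967.50000.

E[X] = 11935/2 = 5967.50000.


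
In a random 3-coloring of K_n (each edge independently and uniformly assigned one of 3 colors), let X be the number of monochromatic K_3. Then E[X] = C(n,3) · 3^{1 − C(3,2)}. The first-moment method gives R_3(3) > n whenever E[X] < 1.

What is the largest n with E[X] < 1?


We need C(n, 3) · 3^{1 − 3} < 1, i.e. C(n, 3) < 3^{3 − 1} = 9.
Check values of n near the boundary:
  n = 3: C(3, 3) = 1; 1 < 9? YES
  n = 4: C(4, 3) = 4; 4 < 9? YES
  n = 5: C(5, 3) = 10; 10 < 9? NO
The largest n with C(n, 3) < 9 is n = 4 (where E[X] = 4/9 ≈ 0.44444). Hence R_3(3) > 4, i.e. R_3(3) ≥ 5.

Largest n = 4; hence R_3(3) > 4.


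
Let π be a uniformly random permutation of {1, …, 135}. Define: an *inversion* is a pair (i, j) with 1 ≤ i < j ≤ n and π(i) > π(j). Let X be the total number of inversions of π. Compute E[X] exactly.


Write X = Σ X_I over the C(135, 2) = 9045 pairs i < j, with X_I the indicator of one inversion.
There are 9045 indicators.
For each fixed pair i < j, the values π(i) and π(j) are two distinct elements of {1, …, 135} in uniformly random order; by symmetry P[π(i) > π(j)] = 1/2.
By linearity: E[X] = 9045 · (1/2) = C(135, 2) · (1/2) = 9045/2 = 9045/2 ≈ 4522.500000.

E[X] = 9045/2 = 4522.500000.


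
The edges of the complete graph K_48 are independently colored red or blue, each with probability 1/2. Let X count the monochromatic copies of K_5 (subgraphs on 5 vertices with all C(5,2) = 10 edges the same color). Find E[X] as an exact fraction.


Let X = Σ_S X_S over the C(48, 5) = 1712304 subsets S of size 5, where X_S = 1 if the K_5 on S is monochromatic.
For a fixed S, the K_5 on S has C(5, 2) = 10 edges. P[all 10 edges red] = (1/2)^10, and likewise for blue, so P[monochromatic] = 2·(1/2)^10 = 2^{1 − 10} = 1/512.
By linearity: E[X] = C(48, 5) · 2^{1 − 10} = 1712304 · 1/512 = 107019/32.
Numerically: E[X] ≈ 3344.343750.

E[X] = C(48,5)·2^(1−C(5,2)) = 107019/32 ≈ 3344.343750.


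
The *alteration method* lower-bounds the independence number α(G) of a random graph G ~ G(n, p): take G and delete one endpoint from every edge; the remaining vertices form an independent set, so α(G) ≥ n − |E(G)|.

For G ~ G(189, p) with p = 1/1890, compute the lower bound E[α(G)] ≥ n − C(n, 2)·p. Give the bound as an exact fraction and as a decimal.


E[|E(G)|] = C(189, 2)·p = 17766 · (1/1890) = 47/5.
E[α(G)] ≥ n − E[|E(G)|] = 189 − 47/5 = 898/5.
Numerically: ≈ 179.600000.
(This is only a lower bound; the true E[α(G)] may be larger.)

E[α(G)] ≥ 898/5 ≈ 179.600000.


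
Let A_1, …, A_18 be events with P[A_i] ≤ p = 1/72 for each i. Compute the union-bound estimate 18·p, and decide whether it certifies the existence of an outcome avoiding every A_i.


Union bound: P[∪_{i=1}^{18} A_i] ≤ Σ_i P[A_i] ≤ 18·p = 18·(1/72) = 1/4.
Numerically: 1/4 ≈ 0.250000.
Is 1/4 < 1? YES.
Since P[∪ A_i] ≤ 1/4 < 1, the complement has P[∩ A_i^c] ≥ 1 − 1/4 = 3/4 > 0, so some outcome avoids every A_i.

18·p = 1/4 ≈ 0.250000; existence CERTIFIED by the union bound.


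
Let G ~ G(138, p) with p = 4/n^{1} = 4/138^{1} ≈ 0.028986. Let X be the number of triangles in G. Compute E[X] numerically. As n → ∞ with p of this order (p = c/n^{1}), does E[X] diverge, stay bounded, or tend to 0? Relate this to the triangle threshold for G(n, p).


Number of potential triangles: C(138, 3) = 428536.
Each occurs with probability p³ ≈ (0.028986)³ ≈ 2.4352453e-05.
By linearity: E[X] = C(138, 3)·p³ ≈ 428536 · 2.4352453e-05 ≈ 10.43590.
Here α = 1, so p = 4/n is exactly at the triangle threshold p ~ 1/n. Asymptotically E[X] → c³/6 = 4³/6 = 32/3 ≈ 10.66667, a bounded constant. In this regime the triangle count is asymptotically Poisson(c³/6).

E[X] ≈ 10.43590; in regime p = Θ(1/n^{1}) E[X] stays bounded (at the triangle threshold p ~ 1/n).


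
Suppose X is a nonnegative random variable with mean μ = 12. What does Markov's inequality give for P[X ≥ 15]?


μ = E[X] = 12, a = 15.
Markov: P[X ≥ 15] ≤ μ/a = (12)/15 = 4/5.
Numerically: ≈ 0.8000.
(Since a = 15 > μ = 12.0000, the bound 4/5 is < 1 and informative.)

P[X ≥ 15] ≤ 4/5 ≈ 0.8000.


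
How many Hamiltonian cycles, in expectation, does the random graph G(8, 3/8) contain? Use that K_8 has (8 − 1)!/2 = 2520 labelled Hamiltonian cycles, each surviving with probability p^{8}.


K_8 has (8 − 1)!/2 = 2520 labelled Hamiltonian cycles.
For each such Hamiltonian cycle H, let X_H = 1 if all 8 edges of H are present in G. Then P[X_H = 1] = p^{8} = (3/8)^{8} = 6561/16777216.
By linearity of expectation: E[X] = Σ_H E[X_H] = 2520 · p^{8} = 2520 · 6561/16777216 = 2066715/2097152.
Numerically: E[X] ≈ 0.9855.

E[X] = 2520 · (3/8)^{8} = 2066715/2097152 ≈ 0.9855.


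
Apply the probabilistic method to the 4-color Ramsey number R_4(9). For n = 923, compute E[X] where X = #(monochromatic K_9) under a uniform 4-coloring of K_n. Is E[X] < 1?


E[X] = C(923, 9) · 4^{1 − 36} = 1288430932418687114265 · 4^{−35} = 1288430932418687114265/1180591620717411303424.
As a reduced fraction: E[X] = 1288430932418687114265/1180591620717411303424 ≈ 1.0913.
Is E[X] < 1? NO.
Since E[X] ≥ 1, the first-moment bound is inconclusive at n = 923; it does NOT by itself certify R_4(9) > 923.

E[X] = 1288430932418687114265/1180591620717411303424 ≈ 1.0913; E[X] ≥ 1; first-moment method inconclusive here.


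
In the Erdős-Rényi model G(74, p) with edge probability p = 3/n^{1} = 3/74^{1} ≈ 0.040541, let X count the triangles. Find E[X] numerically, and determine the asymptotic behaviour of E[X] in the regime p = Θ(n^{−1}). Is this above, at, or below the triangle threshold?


Number of potential triangles: C(74, 3) = 64824.
Each occurs with probability p³ ≈ (0.040541)³ ≈ 6.6629815e-05.
By linearity: E[X] = C(74, 3)·p³ ≈ 64824 · 6.6629815e-05 ≈ 4.31921.
Here α = 1, so p = 3/n is exactly at the triangle threshold p ~ 1/n. Asymptotically E[X] → c³/6 = 3³/6 = 9/2 ≈ 4.50000, a bounded constant. In this regime the triangle count is asymptotically Poisson(c³/6).

E[X] ≈ 4.31921; in regime p = Θ(1/n^{1}) E[X] stays bounded (at the triangle threshold p ~ 1/n).


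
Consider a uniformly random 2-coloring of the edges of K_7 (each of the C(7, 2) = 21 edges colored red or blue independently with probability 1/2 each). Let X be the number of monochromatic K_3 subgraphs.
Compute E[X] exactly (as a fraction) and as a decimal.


Let X = Σ_S X_S over the C(7, 3) = 35 subsets S of size 3, where X_S = 1 if the K_3 on S is monochromatic.
For a fixed S, the K_3 on S has C(3, 2) = 3 edges. P[all 3 edges red] = (1/2)^3, and likewise for blue, so P[monochromatic] = 2·(1/2)^3 = 2^{1 − 3} = 1/4.
Summing: E[X] = C(7, 3) · 2^{1 − 3} = 35 · 1/4 = 35/4.
Numerically: E[X] ≈ 8.7500.

E[X] = C(7,3)·2^(1−C(3,2)) = 35/4 ≈ 8.7500.


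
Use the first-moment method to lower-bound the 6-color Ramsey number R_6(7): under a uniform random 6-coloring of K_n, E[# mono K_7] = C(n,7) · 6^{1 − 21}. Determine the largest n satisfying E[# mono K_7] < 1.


We need C(n, 7) · 6^{1 − 21} < 1, i.e. C(n, 7) < 6^{21 − 1} = 3656158440062976.
Check values of n near the boundary:
  n = 567: C(567, 7) = 3601671315933933; 3601671315933933 < 3656158440062976? YES
  n = 568: C(568, 7) = 3646611956239704; 3646611956239704 < 3656158440062976? YES
  n = 569: C(569, 7) = 3692032389858348; 3692032389858348 < 3656158440062976? NO
The largest n with C(n, 7) < 3656158440062976 is n = 568 (where E[X] = 16882462760369/16926659444736 ≈ 0.9973889). Hence R_6(7) > 568, i.e. R_6(7) ≥ 569.

Largest n = 568; hence R_6(7) > 568.


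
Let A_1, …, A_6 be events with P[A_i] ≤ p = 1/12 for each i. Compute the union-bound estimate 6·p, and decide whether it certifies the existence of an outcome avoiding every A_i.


Union bound: P[∪_{i=1}^{6} A_i] ≤ Σ_i P[A_i] ≤ 6·p = 6·(1/12) = 1/2.
Numerically: 1/2 ≈ 0.50000.
Is 1/2 < 1? YES.
Since P[∪ A_i] ≤ 1/2 < 1, the complement has P[∩ A_i^c] ≥ 1 − 1/2 = 1/2 > 0, so some outcome avoids every A_i.

6·p = 1/2 ≈ 0.50000; existence CERTIFIED by the union bound.


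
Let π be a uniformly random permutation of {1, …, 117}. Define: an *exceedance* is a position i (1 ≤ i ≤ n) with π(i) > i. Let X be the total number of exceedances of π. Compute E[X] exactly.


Write X = Σ_{i=1}^{117} X_i, where X_i = 1_{π(i) > i}.
For each fixed i, π(i) is uniform over {1, …, 117} (marginal of a uniform permutation), so P[π(i) > i] = (n − i)/n. Summing: Σ_{i=1}^{117} (n − i)/n = (0 + 1 + … + 116)/117 = 117(117 − 1)/(2·117) = (117 − 1)/2.
Hence E[X] = Σ_{i=1}^{117} (117 − i)/117 = 58 ≈ 58.000.

E[X] = 58 = 58.000.


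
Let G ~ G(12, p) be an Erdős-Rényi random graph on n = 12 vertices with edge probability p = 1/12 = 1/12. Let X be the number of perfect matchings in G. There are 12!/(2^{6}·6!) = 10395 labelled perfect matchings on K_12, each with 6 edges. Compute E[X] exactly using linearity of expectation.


K_12 has 12!/(2^{6}·6!) = 10395 labelled perfect matchings.
For each such perfect matching H, let X_H = 1 if all 6 edges of H are present in G. Then P[X_H = 1] = p^{6} = (1/12)^{6} = 1/2985984.
By linearity of expectation: E[X] = Σ_H E[X_H] = 10395 · p^{6} = 10395 · 1/2985984 = 385/110592.
Numerically: E[X] ≈ 0.00348.

E[X] = 10395 · (1/12)^{6} = 385/110592 ≈ 0.00348.


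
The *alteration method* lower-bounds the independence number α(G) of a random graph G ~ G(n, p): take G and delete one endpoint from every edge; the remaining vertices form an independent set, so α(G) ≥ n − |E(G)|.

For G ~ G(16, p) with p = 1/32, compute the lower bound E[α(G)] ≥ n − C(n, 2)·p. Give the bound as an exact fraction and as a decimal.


E[|E(G)|] = C(16, 2)·p = 120 · (1/32) = 15/4.
E[α(G)] ≥ n − E[|E(G)|] = 16 − 15/4 = 49/4.
Numerically: ≈ 12.250.
(This is only a lower bound; the true E[α(G)] may be larger.)

E[α(G)] ≥ 49/4 ≈ 12.250.


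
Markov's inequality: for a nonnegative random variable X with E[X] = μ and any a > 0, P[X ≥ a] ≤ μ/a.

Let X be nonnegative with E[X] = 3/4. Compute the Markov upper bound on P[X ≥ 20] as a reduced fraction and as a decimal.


μ = E[X] = 3/4, a = 20.
Markov: P[X ≥ 20] ≤ μ/a = (3/4)/20 = 3/80.
Numerically: ≈ 0.037.
(Since a = 20 > μ = 0.750, the bound 3/80 is < 1 and informative.)

P[X ≥ 20] ≤ 3/80 ≈ 0.037.


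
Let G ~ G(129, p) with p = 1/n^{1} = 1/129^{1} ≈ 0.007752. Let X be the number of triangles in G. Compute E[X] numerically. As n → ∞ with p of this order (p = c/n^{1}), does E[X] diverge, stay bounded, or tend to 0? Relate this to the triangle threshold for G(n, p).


Number of potential triangles: C(129, 3) = 349504.
Each occurs with probability p³ ≈ (0.007752)³ ≈ 4.658337e-07.
By linearity: E[X] = C(129, 3)·p³ ≈ 349504 · 4.658337e-07 ≈ 0.1628.
Here α = 1, so p = 1/n is exactly at the triangle threshold p ~ 1/n. Asymptotically E[X] → c³/6 = 1³/6 = 1/6 ≈ 0.1667, a bounded constant. In this regime the triangle count is asymptotically Poisson(c³/6).

E[X] ≈ 0.1628; in regime p = Θ(1/n^{1}) E[X] stays bounded (at the triangle threshold p ~ 1/n).


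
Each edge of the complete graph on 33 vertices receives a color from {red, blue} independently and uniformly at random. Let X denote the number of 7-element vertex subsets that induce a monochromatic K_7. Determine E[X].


Let X = Σ_S X_S over the C(33, 7) = 4272048 subsets S of size 7, where X_S = 1 if the K_7 on S is monochromatic.
For a fixed S, the K_7 on S has C(7, 2) = 21 edges. P[all 21 edges red] = (1/2)^21, and likewise for blue, so P[monochromatic] = 2·(1/2)^21 = 2^{1 − 21} = 1/1048576.
By linearity: E[X] = C(33, 7) · 2^{1 − 21} = 4272048 · 1/1048576 = 267003/65536.
Numerically: E[X] ≈ 4.074.

E[X] = C(33,7)·2^(1−C(7,2)) = 267003/65536 ≈ 4.074.


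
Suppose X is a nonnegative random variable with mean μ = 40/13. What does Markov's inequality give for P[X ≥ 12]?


μ = E[X] = 40/13, a = 12.
Markov: P[X ≥ 12] ≤ μ/a = (40/13)/12 = 10/39.
Numerically: ≈ 0.256.
(Since a = 12 > μ = 3.077, the bound 10/39 is < 1 and informative.)

P[X ≥ 12] ≤ 10/39 ≈ 0.256.


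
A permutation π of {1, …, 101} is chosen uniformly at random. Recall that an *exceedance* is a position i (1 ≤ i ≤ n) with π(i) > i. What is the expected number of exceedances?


Write X = Σ_{i=1}^{101} X_i, where X_i = 1_{π(i) > i}.
For each fixed i, π(i) is uniform over {1, …, 101} (marginal of a uniform permutation), so P[π(i) > i] = (n − i)/n. Summing: Σ_{i=1}^{101} (n − i)/n = (0 + 1 + … + 100)/101 = 101(101 − 1)/(2·101) = (101 − 1)/2.
Hence E[X] = Σ_{i=1}^{101} (101 − i)/101 = 50 ≈ 50.00000.

E[X] = 50 = 50.00000.


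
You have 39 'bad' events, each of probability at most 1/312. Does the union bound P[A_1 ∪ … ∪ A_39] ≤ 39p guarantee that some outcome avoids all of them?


Union bound: P[∪_{i=1}^{39} A_i] ≤ Σ_i P[A_i] ≤ 39·p = 39·(1/312) = 1/8.
Numerically: 1/8 ≈ 0.1250.
Is 1/8 < 1? YES.
Since P[∪ A_i] ≤ 1/8 < 1, the complement has P[∩ A_i^c] ≥ 1 − 1/8 = 7/8 > 0, so some outcome avoids every A_i.

39·p = 1/8 ≈ 0.1250; existence CERTIFIED by the union bound.


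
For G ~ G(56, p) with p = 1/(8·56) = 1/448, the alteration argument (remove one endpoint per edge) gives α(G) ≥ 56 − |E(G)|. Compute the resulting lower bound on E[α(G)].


E[|E(G)|] = C(56, 2)·p = 1540 · (1/448) = 55/16.
E[α(G)] ≥ n − E[|E(G)|] = 56 − 55/16 = 841/16.
Numerically: ≈ 52.5625.
(This is only a lower bound; the true E[α(G)] may be larger.)

E[α(G)] ≥ 841/16 ≈ 52.5625.


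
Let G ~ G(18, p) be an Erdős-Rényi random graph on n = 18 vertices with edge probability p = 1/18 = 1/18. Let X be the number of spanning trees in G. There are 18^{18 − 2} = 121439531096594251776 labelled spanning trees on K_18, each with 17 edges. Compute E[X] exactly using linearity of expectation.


K_18 has 18^{18 − 2} = 121439531096594251776 labelled spanning trees.
For each such spanning tree H, let X_H = 1 if all 17 edges of H are present in G. Then P[X_H = 1] = p^{17} = (1/18)^{17} = 1/2185911559738696531968.
Summing the indicators: E[X] = Σ_H E[X_H] = 121439531096594251776 · p^{17} = 121439531096594251776 · 1/2185911559738696531968 = 1/18.
Numerically: E[X] ≈ 0.0556.

E[X] = 121439531096594251776 · (1/18)^{17} = 1/18 ≈ 0.0556.


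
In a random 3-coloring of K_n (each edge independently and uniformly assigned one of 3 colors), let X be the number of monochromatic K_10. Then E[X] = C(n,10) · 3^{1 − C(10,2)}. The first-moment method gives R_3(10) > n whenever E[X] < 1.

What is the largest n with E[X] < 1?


We need C(n, 10) · 3^{1 − 45} < 1, i.e. C(n, 10) < 3^{45 − 1} = 984770902183611232881.
Check values of n near the boundary:
  n = 570: C(570, 10) = 921524823451961408691; 921524823451961408691 < 984770902183611232881? YES
  n = 571: C(571, 10) = 937951290893172842001; 937951290893172842001 < 984770902183611232881? YES
  n = 572: C(572, 10) = 954640815642161682606; 954640815642161682606 < 984770902183611232881? YES
  n = 573: C(573, 10) = 971597135635805762226; 971597135635805762226 < 984770902183611232881? YES
  n = 574: C(574, 10) = 988824035203816502691; 988824035203816502691 < 984770902183611232881? NO
The largest n with C(n, 10) < 984770902183611232881 is n = 573 (where E[X] = 35985079097622435638/36472996377170786403 ≈ 0.986623). Hence R_3(10) > 573, i.e. R_3(10) ≥ 574.

Largest n = 573; hence R_3(10) > 573.


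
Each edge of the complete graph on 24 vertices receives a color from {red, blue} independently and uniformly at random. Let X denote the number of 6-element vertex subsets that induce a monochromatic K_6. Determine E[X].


Let X = Σ_S X_S over the C(24, 6) = 134596 subsets S of size 6, where X_S = 1 if the K_6 on S is monochromatic.
For a fixed S, the K_6 on S has C(6, 2) = 15 edges. P[all 15 edges red] = (1/2)^15, and likewise for blue, so P[monochromatic] = 2·(1/2)^15 = 2^{1 − 15} = 1/16384.
By linearity of expectation: E[X] = C(24, 6) · 2^{1 − 15} = 134596 · 1/16384 = 33649/4096.
Numerically: E[X] ≈ 8.215.

E[X] = C(24,6)·2^(1−C(6,2)) = 33649/4096 ≈ 8.215.


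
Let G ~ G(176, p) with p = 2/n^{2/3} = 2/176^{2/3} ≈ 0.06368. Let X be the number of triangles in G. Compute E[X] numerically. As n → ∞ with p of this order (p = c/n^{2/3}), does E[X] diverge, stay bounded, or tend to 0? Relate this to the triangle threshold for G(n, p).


Number of potential triangles: C(176, 3) = 893200.
Each occurs with probability p³ ≈ (0.06368)³ ≈ 2.582645e-04.
By linearity: E[X] = C(176, 3)·p³ ≈ 893200 · 2.582645e-04 ≈ 230.6818.
Since α = 2/3 < 1, p = c/n^{2/3} ≫ 1/n is above the triangle threshold p ~ 1/n. Asymptotically E[X] ~ (c³/6)·n^{3(1−α)} = (2³/6)·n^{1} → ∞; triangles are abundant w.h.p.

E[X] ≈ 230.6818; in regime p = Θ(1/n^{2/3}) E[X] diverges (above the triangle threshold p ~ 1/n).
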